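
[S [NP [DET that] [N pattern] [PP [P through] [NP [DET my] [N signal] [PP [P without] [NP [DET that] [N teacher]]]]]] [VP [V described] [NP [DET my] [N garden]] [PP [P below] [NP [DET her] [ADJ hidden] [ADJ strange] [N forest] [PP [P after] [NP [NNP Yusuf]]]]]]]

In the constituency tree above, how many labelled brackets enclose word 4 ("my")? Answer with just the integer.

The word sits inside DET, which is inside NP, inside PP, inside NP, inside S — 5 brackets in all.

5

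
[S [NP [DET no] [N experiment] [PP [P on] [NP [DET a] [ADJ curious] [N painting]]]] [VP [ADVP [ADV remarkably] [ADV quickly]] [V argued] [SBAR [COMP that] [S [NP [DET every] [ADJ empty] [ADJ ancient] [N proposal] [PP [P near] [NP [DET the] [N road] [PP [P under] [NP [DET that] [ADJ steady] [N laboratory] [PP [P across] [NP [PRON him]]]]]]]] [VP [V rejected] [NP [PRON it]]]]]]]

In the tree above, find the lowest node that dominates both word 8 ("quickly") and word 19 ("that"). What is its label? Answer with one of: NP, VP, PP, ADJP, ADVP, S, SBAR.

VP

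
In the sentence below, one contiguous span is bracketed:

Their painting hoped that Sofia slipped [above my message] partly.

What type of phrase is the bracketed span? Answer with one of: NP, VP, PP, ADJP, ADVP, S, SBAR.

PP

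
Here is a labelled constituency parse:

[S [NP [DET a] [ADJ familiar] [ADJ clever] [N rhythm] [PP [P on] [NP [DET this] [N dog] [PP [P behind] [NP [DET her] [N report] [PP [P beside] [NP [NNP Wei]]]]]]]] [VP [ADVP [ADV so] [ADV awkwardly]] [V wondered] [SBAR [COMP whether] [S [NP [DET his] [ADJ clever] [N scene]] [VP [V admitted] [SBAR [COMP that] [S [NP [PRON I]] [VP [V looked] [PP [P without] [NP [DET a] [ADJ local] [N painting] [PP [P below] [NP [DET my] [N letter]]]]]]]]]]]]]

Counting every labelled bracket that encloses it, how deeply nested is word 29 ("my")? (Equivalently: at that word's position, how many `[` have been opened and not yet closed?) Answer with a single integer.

13

Counting open brackets not yet closed at "my": [S [VP [SBAR [S [VP [SBAR [S [VP [PP [NP [PP [NP [DET = 13.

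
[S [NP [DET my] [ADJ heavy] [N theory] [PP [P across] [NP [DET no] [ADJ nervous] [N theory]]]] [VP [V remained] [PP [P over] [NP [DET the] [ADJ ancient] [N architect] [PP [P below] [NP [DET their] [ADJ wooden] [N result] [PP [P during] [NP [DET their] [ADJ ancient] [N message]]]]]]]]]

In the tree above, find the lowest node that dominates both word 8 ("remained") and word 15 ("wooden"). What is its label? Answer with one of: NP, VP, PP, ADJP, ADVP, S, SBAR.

VP

The smallest bracket enclosing both words is [VP remained over the ancient architect below their wooden result during their ancient message], so the label is VP.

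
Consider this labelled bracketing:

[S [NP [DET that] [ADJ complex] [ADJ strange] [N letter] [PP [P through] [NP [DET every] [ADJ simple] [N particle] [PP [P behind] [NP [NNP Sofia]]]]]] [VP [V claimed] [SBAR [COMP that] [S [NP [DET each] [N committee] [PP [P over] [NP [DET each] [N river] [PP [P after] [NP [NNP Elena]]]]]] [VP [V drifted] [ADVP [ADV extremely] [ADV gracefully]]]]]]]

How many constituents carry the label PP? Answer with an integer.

4

Listing each PP by its span: [PP through every simple particle behind Sofia]; [PP behind Sofia]; [PP over each river after Elena]; [PP after Elena] — that makes 4.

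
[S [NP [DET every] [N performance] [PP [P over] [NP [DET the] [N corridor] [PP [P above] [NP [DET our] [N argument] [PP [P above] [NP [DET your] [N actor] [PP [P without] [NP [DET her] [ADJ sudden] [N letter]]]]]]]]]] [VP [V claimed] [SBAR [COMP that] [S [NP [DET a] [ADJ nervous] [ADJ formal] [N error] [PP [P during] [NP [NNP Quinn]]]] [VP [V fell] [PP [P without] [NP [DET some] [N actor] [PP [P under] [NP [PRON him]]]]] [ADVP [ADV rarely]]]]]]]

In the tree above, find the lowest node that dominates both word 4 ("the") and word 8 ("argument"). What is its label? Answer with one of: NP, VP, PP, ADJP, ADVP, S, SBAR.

Both words fall inside [NP the corridor above our argument above your actor without her sudden letter] (words 4–15), and no smaller constituent contains them both. Label: NP.

NP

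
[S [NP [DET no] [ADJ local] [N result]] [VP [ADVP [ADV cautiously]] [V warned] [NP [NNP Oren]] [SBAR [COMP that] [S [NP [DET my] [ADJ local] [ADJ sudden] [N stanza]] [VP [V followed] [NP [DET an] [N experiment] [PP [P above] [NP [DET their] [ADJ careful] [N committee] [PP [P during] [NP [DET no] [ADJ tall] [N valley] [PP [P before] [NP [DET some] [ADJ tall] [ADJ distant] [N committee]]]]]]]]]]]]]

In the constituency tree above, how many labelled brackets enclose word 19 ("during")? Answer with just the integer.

Counting open brackets not yet closed at "during": [S [VP [SBAR [S [VP [NP [PP [NP [PP [P = 10.

10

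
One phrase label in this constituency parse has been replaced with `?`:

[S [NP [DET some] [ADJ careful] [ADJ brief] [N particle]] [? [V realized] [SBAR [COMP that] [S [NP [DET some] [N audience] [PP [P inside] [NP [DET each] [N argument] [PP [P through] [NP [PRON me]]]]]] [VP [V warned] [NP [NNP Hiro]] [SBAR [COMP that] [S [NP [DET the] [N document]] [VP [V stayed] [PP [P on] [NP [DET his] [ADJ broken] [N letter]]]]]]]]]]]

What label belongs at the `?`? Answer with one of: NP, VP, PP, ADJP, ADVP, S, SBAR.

VP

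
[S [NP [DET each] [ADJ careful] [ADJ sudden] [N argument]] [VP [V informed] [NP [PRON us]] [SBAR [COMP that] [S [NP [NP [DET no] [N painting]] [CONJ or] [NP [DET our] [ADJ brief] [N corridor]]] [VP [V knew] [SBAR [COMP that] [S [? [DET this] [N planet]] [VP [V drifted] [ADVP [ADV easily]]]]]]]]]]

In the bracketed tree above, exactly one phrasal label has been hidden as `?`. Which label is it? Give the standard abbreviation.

NP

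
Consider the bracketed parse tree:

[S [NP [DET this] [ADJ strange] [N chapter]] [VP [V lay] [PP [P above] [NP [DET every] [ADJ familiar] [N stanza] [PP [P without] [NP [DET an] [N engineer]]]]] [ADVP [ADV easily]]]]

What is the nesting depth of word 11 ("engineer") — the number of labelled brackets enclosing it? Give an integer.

The word sits inside N, which is inside NP, inside PP, inside NP, inside PP, inside VP, inside S — 7 brackets in all.

7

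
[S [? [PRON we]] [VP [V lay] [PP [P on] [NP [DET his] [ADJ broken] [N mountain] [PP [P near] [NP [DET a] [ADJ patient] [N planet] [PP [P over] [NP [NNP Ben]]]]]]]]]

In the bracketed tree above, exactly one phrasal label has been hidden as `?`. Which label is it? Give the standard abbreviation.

NP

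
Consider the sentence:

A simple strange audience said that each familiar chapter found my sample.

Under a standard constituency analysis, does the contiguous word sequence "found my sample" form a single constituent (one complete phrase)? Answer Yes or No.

The sequence corresponds to a single VP node — the verb phrase "found my sample".

Yes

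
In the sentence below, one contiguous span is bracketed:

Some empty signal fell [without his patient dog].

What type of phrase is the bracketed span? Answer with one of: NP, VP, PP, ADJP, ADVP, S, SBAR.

PP

The span is built around the preposition "without" — a prepositional phrase (PP).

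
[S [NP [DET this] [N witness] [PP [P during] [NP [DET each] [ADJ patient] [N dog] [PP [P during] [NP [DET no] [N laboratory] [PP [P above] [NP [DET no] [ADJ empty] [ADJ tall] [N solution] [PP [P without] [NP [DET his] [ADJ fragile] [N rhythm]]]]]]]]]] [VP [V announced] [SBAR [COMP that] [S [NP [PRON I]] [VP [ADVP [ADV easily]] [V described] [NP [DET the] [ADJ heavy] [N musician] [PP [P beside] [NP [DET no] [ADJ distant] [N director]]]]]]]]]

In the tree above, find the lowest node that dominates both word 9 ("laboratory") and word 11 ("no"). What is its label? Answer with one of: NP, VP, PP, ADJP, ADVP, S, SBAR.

The smallest bracket enclosing both words is [NP no laboratory above no empty tall solution without his fragile rhythm], so the label is NP.

NP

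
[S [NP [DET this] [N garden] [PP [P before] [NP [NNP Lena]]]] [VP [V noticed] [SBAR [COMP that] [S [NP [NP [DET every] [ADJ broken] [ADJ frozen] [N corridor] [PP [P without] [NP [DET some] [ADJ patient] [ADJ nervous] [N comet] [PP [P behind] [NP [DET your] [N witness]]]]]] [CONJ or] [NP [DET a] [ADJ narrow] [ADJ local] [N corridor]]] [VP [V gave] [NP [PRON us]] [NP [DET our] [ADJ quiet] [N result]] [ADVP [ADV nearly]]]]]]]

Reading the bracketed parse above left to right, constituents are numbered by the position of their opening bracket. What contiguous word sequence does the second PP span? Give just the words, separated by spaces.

without some patient nervous comet behind your witness

The PP opening brackets appear, in order, over: "before Lena"; "without some patient nervous comet behind your witness"; "behind your witness". The second one spans "without some patient nervous comet behind your witness".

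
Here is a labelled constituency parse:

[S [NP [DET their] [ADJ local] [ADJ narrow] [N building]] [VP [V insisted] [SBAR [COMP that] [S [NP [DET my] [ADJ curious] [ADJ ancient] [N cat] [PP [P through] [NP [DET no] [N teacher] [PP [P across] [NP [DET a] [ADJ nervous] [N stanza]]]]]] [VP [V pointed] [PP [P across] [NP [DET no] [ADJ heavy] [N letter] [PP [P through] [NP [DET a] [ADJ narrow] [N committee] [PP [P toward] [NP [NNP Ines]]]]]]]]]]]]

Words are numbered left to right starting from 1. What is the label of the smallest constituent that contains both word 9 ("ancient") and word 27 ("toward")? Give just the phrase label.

S

The smallest bracket enclosing both words is [S my curious ancient cat through no teacher across a nervous stanza pointed across no heavy letter through a narrow committee toward Ines], so the label is S.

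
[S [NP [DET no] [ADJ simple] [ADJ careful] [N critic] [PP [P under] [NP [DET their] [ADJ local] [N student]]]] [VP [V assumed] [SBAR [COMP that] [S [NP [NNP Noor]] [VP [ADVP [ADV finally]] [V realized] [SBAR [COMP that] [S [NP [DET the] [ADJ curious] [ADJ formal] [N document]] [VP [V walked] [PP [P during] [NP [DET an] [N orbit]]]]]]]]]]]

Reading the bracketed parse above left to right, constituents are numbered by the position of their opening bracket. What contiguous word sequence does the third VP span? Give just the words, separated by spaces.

walked during an orbit

Opening `[VP` markers occur at word positions 9, 12, 19; the third of these opens the constituent [VP walked during an orbit].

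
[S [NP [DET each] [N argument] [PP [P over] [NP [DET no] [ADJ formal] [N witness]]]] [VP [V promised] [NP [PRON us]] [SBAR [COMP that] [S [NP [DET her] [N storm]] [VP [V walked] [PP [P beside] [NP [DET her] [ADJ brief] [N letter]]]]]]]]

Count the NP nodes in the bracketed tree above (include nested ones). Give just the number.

5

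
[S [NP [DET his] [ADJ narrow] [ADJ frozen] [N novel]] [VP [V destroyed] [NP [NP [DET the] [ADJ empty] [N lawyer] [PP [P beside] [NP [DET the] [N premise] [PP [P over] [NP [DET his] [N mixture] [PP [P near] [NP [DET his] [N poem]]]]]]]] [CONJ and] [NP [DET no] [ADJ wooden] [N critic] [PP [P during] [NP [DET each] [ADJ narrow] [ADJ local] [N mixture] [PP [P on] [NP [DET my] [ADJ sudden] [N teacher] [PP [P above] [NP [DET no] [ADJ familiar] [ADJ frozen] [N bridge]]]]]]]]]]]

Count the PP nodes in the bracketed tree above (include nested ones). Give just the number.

6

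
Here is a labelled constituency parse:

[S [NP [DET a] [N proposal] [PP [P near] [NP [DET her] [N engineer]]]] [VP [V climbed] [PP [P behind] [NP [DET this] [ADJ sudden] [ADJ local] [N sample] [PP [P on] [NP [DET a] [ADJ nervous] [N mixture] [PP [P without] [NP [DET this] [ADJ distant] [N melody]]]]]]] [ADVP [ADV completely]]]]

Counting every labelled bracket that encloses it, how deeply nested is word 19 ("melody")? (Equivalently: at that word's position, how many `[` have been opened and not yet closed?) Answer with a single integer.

9

Path from the root down to the word: S → VP → PP → NP → PP → NP → PP → NP → N. That is 9 enclosing brackets.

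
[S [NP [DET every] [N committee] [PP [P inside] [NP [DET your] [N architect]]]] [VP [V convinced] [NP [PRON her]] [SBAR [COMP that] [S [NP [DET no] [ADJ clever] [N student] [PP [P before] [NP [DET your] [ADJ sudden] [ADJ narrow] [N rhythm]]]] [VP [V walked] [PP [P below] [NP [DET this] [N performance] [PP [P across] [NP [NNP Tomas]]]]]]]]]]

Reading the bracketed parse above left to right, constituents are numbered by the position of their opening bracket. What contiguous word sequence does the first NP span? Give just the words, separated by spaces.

In left-to-right order the NP constituents are "every committee inside your architect"; "your architect"; "her"; "no clever student before your sudden narrow rhythm"; "your sudden narrow rhythm"; "this performance across Tomas"; "Tomas". Number 1 is "every committee inside your architect".

every committee inside your architect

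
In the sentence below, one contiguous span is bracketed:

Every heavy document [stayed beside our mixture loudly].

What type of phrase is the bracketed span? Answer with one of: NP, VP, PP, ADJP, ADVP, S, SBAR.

The span is built around the verb "stayed" — a verb phrase (VP).

VP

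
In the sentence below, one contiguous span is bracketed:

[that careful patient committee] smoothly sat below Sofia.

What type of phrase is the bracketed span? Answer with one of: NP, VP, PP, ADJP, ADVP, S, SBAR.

NP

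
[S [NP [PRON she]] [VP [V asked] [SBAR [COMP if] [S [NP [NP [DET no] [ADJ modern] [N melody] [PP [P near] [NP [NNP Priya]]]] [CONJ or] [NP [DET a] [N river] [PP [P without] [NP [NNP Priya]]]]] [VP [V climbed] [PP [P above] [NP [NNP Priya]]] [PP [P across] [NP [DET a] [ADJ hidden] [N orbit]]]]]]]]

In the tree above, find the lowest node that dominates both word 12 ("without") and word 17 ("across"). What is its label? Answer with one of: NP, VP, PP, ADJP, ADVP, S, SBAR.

The smallest bracket enclosing both words is [S no modern melody near Priya or a river without Priya climbed above Priya across a hidden orbit], so the label is S.

S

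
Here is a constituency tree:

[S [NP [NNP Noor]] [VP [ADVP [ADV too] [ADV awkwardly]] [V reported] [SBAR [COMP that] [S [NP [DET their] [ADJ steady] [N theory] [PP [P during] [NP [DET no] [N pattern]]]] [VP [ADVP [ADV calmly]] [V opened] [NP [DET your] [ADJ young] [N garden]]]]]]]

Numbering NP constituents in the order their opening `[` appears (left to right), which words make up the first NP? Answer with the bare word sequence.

The NP opening brackets appear, in order, over: "Noor"; "their steady theory during no pattern"; "no pattern"; "your young garden". The first one spans "Noor".

Noor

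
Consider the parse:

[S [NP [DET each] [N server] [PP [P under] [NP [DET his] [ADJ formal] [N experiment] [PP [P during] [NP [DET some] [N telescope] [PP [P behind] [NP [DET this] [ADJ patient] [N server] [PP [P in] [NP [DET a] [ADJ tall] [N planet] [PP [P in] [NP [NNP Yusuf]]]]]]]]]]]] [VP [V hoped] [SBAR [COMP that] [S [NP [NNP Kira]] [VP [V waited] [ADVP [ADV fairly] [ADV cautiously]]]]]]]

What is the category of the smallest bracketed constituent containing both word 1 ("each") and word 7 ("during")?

NP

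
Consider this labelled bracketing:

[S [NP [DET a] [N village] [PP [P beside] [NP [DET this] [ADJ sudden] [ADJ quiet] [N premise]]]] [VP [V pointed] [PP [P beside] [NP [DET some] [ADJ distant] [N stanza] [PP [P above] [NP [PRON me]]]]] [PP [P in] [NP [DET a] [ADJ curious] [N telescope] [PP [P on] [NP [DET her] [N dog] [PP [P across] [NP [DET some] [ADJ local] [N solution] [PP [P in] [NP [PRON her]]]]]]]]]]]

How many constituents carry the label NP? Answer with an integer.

8

Listing each NP by its span: [NP a village beside this sudden quiet premise]; [NP this sudden quiet premise]; [NP some distant stanza above me]; [NP me]; [NP a curious telescope on her dog across some local solution in her]; [NP her dog across some local solution in her] … — that makes 8.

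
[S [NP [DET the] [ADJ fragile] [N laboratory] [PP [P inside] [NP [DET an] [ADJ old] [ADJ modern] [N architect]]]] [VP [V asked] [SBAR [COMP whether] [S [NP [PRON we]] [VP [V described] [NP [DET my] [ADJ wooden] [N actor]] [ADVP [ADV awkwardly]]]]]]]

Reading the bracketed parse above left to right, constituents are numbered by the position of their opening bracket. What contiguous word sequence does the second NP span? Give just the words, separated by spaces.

an old modern architect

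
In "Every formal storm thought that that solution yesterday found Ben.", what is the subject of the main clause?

every formal storm

"every formal storm" is the NP that combines with the VP headed by "thought" to form the main clause — the subject.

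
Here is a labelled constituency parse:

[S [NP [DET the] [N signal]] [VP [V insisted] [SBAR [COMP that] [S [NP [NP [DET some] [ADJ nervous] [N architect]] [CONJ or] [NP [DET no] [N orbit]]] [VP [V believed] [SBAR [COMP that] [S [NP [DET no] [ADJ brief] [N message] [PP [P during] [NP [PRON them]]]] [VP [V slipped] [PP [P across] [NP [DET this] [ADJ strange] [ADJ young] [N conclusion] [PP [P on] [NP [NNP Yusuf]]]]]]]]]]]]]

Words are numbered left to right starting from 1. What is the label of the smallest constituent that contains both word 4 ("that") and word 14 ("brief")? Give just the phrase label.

SBAR

Word 4 lies under S → VP → SBAR → COMP; word 14 lies under S → VP → SBAR → S → VP → SBAR → S → NP → ADJ. The lowest shared node is the SBAR.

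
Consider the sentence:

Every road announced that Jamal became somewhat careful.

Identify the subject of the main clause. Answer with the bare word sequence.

every road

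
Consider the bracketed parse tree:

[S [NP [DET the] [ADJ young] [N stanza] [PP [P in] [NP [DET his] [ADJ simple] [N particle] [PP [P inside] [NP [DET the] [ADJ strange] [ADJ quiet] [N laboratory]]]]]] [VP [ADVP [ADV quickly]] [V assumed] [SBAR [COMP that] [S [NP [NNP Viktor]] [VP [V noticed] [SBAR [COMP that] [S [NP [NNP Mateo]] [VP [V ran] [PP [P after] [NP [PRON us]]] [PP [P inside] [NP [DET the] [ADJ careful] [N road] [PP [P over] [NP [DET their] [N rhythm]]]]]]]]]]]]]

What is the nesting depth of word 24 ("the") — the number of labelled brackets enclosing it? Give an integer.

11

Counting open brackets not yet closed at "the": [S [VP [SBAR [S [VP [SBAR [S [VP [PP [NP [DET = 11.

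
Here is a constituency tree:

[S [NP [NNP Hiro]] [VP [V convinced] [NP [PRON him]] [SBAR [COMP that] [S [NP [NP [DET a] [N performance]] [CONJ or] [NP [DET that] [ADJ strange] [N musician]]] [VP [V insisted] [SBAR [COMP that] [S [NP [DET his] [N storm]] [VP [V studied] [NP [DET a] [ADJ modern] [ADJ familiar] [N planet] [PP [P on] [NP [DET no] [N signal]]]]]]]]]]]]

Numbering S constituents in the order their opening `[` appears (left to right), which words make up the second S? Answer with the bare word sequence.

In left-to-right order the S constituents are "Hiro convinced him that a performance or that strange musician insisted that his storm studied a modern familiar planet on no signal"; "a performance or that strange musician insisted that his storm studied a modern familiar planet on no signal"; "his storm studied a modern familiar planet on no signal". Number 2 is "a performance or that strange musician insisted that his storm studied a modern familiar planet on no signal".

a performance or that strange musician insisted that his storm studied a modern familiar planet on no signal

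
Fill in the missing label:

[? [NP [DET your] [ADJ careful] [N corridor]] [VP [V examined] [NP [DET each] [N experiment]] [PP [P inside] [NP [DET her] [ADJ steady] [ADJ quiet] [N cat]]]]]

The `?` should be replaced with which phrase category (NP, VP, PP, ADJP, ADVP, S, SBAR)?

S

A constituent whose immediate children are NP, VP is a clause: S.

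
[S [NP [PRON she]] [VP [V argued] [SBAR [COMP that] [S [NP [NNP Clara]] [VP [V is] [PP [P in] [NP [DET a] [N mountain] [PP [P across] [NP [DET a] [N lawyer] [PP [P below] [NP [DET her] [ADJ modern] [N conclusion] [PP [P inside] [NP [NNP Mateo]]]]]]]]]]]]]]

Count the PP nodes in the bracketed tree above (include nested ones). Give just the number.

4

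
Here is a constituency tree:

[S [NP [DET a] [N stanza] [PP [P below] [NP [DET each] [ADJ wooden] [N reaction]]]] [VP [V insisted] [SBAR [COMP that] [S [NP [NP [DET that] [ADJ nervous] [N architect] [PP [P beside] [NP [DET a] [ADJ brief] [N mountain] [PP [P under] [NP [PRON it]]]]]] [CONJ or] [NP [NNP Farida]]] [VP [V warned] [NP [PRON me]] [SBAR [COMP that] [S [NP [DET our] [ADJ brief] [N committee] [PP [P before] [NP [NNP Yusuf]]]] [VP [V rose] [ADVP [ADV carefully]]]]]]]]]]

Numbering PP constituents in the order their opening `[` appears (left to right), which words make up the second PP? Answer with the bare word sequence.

Opening `[PP` markers occur at word positions 3, 12, 16, 26; the second of these opens the constituent [PP beside a brief mountain under it].

beside a brief mountain under it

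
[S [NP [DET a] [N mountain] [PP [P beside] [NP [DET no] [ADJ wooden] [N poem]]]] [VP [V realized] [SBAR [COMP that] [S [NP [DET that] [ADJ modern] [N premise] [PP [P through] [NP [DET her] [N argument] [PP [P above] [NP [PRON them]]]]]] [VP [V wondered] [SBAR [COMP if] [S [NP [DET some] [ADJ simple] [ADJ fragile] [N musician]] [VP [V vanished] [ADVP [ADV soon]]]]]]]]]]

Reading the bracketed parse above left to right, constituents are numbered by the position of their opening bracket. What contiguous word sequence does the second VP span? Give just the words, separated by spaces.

Opening `[VP` markers occur at word positions 7, 17, 23; the second of these opens the constituent [VP wondered if some simple fragile musician vanished soon].

wondered if some simple fragile musician vanished soon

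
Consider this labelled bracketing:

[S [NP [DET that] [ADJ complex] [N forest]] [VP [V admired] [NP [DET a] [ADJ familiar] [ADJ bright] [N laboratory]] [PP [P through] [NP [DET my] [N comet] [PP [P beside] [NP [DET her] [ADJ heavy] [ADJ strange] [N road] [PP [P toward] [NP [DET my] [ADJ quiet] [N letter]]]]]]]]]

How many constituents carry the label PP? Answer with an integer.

3

Scanning left to right, an opening `[PP` appears at word positions 9, 12, 17 — 3 in total.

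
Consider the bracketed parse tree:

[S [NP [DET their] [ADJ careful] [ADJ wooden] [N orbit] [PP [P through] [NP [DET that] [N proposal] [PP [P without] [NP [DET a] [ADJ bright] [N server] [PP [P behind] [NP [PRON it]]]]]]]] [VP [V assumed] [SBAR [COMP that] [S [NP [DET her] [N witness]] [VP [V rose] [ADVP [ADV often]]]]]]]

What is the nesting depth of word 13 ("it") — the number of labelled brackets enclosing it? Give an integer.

The word sits inside PRON, which is inside NP, inside PP, inside NP, inside PP, inside NP, inside PP, inside NP, inside S — 9 brackets in all.

9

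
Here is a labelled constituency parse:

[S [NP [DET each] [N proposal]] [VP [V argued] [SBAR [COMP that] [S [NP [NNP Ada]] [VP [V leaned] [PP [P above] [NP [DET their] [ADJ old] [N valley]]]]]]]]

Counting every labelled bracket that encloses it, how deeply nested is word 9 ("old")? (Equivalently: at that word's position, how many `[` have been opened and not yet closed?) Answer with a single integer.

8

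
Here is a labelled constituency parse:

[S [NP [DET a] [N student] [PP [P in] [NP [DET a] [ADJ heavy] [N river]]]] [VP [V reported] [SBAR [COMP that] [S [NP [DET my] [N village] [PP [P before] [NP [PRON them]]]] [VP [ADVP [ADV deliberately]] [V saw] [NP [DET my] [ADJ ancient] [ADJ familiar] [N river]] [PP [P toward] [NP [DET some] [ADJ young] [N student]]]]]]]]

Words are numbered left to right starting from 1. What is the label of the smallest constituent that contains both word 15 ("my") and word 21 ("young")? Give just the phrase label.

VP

Word 15 lies under S → VP → SBAR → S → VP → NP → DET; word 21 lies under S → VP → SBAR → S → VP → PP → NP → ADJ. The lowest shared node is the VP.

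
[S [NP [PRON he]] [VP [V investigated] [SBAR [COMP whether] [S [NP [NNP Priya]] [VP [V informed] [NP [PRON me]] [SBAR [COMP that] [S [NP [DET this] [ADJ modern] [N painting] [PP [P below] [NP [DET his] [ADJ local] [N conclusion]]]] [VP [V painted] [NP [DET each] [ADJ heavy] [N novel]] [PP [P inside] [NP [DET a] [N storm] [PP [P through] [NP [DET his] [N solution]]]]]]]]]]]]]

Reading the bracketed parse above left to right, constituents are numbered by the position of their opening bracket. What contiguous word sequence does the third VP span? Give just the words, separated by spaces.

painted each heavy novel inside a storm through his solution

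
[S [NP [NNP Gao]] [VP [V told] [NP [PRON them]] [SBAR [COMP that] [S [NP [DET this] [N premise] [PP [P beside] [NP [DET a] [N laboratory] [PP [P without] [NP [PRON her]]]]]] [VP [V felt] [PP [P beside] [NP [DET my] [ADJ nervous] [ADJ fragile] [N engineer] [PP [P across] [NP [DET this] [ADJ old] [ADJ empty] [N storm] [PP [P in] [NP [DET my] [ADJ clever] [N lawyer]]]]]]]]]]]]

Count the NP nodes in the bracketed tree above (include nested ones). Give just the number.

Listing each NP by its span: [NP Gao]; [NP them]; [NP this premise beside a laboratory without her]; [NP a laboratory without her]; [NP her]; [NP my nervous fragile engineer across this old empty storm in my clever lawyer] … — that makes 8.

8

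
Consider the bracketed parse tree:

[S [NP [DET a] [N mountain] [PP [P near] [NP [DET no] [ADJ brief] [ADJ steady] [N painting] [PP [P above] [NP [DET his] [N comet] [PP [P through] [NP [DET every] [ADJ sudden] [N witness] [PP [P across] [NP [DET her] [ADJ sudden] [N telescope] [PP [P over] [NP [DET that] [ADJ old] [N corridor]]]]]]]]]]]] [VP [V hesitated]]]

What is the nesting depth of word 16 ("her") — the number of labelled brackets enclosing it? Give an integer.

11

Counting open brackets not yet closed at "her": [S [NP [PP [NP [PP [NP [PP [NP [PP [NP [DET = 11.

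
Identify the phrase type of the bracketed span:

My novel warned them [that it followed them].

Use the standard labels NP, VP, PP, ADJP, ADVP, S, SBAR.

SBAR

"that" is the head of the bracketed span, so the span is a subordinate clause: SBAR.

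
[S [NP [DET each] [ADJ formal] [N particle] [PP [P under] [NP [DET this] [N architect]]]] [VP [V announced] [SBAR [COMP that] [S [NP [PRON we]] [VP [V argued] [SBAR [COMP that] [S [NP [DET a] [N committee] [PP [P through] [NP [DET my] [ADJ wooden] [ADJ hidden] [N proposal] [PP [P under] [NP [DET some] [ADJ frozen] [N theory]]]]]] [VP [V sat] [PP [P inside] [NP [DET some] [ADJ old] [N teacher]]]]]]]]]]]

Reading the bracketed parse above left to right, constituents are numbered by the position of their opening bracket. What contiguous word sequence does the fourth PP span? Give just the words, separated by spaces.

In left-to-right order the PP constituents are "under this architect"; "through my wooden hidden proposal under some frozen theory"; "under some frozen theory"; "inside some old teacher". Number 4 is "inside some old teacher".

inside some old teacher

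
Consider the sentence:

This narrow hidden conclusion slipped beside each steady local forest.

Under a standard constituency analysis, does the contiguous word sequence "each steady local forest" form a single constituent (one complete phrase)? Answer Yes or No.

The sequence corresponds to a single NP node — the noun phrase "each steady local forest".

Yes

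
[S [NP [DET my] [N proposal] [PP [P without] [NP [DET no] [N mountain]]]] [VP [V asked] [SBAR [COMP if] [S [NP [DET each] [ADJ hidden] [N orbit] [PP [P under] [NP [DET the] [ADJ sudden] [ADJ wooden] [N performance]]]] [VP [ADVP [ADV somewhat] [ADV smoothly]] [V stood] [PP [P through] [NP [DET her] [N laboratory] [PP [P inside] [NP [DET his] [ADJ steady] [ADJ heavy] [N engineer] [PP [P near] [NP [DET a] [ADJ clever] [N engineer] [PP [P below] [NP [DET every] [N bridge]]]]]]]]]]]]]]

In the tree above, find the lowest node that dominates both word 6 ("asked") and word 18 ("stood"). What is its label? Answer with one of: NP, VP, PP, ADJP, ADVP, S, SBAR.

Word 6 lies under S → VP → V; word 18 lies under S → VP → SBAR → S → VP → V. The lowest shared node is the VP.

VP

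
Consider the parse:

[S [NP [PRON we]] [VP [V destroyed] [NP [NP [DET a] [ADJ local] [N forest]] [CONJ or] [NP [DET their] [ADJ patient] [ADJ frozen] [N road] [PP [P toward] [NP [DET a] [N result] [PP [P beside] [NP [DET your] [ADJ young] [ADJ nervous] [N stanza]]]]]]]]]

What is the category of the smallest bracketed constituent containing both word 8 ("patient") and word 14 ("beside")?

Word 8 lies under S → VP → NP → NP → ADJ; word 14 lies under S → VP → NP → NP → PP → NP → PP → P. The lowest shared node is the NP.

NP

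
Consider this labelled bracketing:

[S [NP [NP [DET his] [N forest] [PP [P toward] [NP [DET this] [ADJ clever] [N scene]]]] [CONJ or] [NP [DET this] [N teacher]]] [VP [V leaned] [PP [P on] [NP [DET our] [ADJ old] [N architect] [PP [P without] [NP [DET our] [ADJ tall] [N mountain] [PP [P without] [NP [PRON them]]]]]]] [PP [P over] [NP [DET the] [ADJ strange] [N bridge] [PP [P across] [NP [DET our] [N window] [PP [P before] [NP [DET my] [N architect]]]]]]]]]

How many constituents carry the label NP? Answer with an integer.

Listing each NP by its span: [NP his forest toward this clever scene or this teacher]; [NP his forest toward this clever scene]; [NP this clever scene]; [NP this teacher]; [NP our old architect without our tall mountain without them]; [NP our tall mountain without them] … — that makes 10.

10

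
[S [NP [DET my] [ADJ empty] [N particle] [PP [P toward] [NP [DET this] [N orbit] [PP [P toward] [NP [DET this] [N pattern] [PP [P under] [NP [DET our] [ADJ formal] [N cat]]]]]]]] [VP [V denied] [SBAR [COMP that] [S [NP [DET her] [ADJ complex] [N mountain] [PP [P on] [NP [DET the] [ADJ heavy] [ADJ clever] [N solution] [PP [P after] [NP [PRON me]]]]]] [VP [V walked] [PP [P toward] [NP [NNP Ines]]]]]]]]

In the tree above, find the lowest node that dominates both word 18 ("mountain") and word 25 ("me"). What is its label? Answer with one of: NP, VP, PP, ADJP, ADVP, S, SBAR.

NP

Both words fall inside [NP her complex mountain on the heavy clever solution after me] (words 16–25), and no smaller constituent contains them both. Label: NP.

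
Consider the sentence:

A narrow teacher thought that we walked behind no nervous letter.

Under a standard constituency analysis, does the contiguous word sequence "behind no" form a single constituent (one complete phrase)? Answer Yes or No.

The sequence begins inside the preposition "behind" and ends inside the noun phrase "no nervous letter"; it crosses a phrase boundary, so no single node in the tree spans exactly those words.

No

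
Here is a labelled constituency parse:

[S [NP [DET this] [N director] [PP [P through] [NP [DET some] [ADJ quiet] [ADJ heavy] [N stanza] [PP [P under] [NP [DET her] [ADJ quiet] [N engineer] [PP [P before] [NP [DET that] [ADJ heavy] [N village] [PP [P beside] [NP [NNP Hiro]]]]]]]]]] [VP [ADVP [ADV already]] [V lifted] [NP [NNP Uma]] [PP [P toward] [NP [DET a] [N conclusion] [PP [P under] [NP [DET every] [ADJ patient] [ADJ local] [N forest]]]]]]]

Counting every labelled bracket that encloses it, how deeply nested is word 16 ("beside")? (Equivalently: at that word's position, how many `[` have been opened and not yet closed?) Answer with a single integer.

The word sits inside P, which is inside PP, inside NP, inside PP, inside NP, inside PP, inside NP, inside PP, inside NP, inside S — 10 brackets in all.

10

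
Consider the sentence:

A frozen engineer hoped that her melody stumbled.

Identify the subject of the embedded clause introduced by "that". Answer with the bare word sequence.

her melody

"her melody" is the NP that combines with the VP headed by "stumbled" to form the embedded clause introduced by "that" — the subject.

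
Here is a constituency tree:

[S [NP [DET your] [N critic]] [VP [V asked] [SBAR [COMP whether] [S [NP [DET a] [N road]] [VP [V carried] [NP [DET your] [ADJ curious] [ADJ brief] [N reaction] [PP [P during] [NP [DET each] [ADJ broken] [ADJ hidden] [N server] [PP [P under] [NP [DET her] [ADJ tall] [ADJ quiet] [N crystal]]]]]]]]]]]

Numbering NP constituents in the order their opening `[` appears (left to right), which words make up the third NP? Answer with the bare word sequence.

your curious brief reaction during each broken hidden server under her tall quiet crystal

In left-to-right order the NP constituents are "your critic"; "a road"; "your curious brief reaction during each broken hidden server under her tall quiet crystal"; "each broken hidden server under her tall quiet crystal"; "her tall quiet crystal". Number 3 is "your curious brief reaction during each broken hidden server under her tall quiet crystal".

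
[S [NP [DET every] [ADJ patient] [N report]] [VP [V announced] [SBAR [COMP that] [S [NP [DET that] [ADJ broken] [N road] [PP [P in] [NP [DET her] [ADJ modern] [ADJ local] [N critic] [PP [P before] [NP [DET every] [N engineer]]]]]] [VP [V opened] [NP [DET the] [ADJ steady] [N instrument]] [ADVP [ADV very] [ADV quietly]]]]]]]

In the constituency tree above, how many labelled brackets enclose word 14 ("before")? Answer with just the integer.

Counting open brackets not yet closed at "before": [S [VP [SBAR [S [NP [PP [NP [PP [P = 9.

9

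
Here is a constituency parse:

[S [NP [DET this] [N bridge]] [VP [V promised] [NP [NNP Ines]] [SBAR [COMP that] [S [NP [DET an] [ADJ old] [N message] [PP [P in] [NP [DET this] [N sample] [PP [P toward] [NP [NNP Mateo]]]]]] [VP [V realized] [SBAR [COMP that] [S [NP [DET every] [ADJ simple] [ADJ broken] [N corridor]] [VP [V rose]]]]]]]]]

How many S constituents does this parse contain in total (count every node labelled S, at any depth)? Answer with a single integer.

3

The S constituents are: [S this bridge promised Ines that an old message in this sample toward Mateo realized that every simple broken corridor rose]; [S an old message in this sample toward Mateo realized that every simple broken corridor rose]; [S every simple broken corridor rose]. Total: 3.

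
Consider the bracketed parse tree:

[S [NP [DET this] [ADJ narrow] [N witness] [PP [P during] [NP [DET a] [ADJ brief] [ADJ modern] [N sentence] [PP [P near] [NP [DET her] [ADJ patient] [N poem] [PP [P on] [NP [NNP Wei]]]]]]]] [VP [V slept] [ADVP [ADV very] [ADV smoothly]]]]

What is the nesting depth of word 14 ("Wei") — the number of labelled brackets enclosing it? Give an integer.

9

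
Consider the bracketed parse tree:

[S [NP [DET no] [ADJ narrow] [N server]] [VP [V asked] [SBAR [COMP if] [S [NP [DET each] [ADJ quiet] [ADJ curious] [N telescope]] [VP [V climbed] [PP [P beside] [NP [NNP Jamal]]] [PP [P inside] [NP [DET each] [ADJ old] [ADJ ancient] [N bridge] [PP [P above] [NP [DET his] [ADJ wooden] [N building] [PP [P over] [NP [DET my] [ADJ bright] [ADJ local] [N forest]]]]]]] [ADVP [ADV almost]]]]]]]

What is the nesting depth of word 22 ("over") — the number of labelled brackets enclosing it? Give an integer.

Counting open brackets not yet closed at "over": [S [VP [SBAR [S [VP [PP [NP [PP [NP [PP [P = 11.

11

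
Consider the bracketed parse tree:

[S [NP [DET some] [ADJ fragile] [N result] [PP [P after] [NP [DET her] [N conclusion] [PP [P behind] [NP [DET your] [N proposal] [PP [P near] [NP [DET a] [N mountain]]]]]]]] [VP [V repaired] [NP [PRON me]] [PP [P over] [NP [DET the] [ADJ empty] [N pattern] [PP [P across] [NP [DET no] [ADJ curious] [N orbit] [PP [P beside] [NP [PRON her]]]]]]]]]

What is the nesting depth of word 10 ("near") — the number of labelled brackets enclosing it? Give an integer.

The word sits inside P, which is inside PP, inside NP, inside PP, inside NP, inside PP, inside NP, inside S — 8 brackets in all.

8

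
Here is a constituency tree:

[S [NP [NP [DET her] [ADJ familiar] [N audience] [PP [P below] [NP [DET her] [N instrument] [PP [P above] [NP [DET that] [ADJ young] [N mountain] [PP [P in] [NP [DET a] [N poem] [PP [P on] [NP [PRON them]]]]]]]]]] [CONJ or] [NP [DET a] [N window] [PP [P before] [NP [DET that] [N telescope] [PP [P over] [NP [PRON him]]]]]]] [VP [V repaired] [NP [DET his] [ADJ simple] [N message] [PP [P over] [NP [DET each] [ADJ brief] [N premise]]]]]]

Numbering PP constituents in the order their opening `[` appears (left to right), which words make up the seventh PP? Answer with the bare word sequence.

over each brief premise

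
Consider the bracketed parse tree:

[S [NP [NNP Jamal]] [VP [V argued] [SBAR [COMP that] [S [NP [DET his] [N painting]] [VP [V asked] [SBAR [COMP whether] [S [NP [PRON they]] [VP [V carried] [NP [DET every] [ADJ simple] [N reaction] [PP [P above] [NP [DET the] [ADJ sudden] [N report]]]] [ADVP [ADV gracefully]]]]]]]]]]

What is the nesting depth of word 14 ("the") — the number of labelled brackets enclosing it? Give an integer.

12

Path from the root down to the word: S → VP → SBAR → S → VP → SBAR → S → VP → NP → PP → NP → DET. That is 12 enclosing brackets.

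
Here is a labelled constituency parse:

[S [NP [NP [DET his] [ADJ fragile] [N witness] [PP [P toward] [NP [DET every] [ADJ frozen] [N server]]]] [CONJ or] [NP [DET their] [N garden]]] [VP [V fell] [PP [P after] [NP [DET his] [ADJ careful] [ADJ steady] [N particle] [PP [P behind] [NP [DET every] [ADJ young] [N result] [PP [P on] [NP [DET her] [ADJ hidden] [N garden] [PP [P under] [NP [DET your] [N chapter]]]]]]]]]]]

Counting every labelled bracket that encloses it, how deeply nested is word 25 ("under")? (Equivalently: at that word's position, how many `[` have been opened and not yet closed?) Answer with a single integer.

10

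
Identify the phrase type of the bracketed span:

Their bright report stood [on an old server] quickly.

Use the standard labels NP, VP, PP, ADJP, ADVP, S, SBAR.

PP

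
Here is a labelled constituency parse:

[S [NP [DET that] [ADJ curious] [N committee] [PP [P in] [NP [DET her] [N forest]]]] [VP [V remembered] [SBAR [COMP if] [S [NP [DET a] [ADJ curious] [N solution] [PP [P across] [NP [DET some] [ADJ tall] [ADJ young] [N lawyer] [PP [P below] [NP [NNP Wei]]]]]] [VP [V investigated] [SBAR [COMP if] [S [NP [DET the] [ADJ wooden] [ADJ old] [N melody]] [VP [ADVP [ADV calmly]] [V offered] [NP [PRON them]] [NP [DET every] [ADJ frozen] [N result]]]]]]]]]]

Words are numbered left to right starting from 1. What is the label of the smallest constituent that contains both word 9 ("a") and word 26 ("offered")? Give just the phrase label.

Both words fall inside [S a curious solution across some tall young lawyer below Wei investigated if the wooden old melody calmly offered them every frozen result] (words 9–30), and no smaller constituent contains them both. Label: S.

S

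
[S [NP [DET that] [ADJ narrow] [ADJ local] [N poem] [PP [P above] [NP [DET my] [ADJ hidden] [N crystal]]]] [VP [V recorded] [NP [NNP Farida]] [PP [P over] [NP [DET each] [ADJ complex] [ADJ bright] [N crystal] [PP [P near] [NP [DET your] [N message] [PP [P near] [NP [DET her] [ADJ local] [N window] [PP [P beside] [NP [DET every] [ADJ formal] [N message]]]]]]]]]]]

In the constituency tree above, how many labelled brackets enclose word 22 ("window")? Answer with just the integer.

9

The word sits inside N, which is inside NP, inside PP, inside NP, inside PP, inside NP, inside PP, inside VP, inside S — 9 brackets in all.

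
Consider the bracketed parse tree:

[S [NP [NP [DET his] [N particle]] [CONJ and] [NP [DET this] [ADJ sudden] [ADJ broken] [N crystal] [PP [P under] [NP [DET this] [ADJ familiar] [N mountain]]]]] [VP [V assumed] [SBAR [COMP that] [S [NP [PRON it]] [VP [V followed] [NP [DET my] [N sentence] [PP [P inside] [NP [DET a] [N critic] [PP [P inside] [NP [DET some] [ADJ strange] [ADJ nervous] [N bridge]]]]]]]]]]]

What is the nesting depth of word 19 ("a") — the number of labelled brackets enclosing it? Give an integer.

9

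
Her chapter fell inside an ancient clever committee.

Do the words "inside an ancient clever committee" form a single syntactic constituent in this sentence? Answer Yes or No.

Yes

These words form the whole prepositional phrase headed by "inside", so yes — one constituent.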